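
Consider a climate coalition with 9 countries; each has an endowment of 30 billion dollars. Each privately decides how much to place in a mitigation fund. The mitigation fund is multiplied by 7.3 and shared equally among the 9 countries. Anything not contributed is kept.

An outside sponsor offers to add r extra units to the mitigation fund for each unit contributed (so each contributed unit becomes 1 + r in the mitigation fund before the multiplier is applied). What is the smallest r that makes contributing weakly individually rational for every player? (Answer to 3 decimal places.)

0.233

With matching at rate r, one contributed unit becomes (1 + r) in the mitigation fund and returns 7.3 × (1 + r) / 9 to the contributor.
Setting this equal to 1: 1 + r = 9/7.3 = 1.2329.
So the minimum matching rate is r = 1.2329 − 1 = 0.233.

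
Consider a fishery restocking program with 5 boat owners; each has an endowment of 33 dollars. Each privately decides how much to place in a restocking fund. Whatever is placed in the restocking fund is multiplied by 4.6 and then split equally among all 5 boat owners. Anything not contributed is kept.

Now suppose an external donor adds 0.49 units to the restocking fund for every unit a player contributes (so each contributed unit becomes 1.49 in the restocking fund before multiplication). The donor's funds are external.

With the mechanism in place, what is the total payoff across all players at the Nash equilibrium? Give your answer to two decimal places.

The effective private return per unit is now 4.6 × 1.49 / 5 = 1.3708 > 1, so every player's dominant strategy flips to full contribution.
So the Nash equilibrium is full contribution by all 5; the group earns 4.6 × 1.49 × 165 = 1130.91.

1130.91 dollars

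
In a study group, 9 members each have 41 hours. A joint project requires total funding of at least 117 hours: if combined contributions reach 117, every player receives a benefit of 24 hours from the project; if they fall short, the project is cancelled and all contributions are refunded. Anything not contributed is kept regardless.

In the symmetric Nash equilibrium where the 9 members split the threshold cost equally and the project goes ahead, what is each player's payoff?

Equal share of the threshold: 117/9 = 13.
At this profile no one gains by cutting their contribution: any cut drops the total below 117, the project is cancelled, contributions are refunded, and the deviator ends with 41, which is less than 41 − 13 + 24 = 52. Contributing more than 13 just wastes the excess. So contributing exactly 13 is a best response.
Each player's payoff: 41 − 13 + 24 = 52.

52 hours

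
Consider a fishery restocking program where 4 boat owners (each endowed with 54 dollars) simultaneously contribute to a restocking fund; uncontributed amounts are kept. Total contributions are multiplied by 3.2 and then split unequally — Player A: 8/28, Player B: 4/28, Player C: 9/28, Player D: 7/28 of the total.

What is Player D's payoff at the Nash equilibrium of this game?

For player j, contributing a unit is worthwhile iff 3.2 × (j's share) ≥ 1, i.e. iff j's share is at least 0.3125.
Player C alone (share 9/28) is above the threshold, contributing 54; the remaining 3 contribute 0. Total contributed: 54.
Player D keeps 54 and receives 3.2 × 54 × 7/28 = 43.20 from the restocking fund, for a payoff of 97.20.

97.20 dollars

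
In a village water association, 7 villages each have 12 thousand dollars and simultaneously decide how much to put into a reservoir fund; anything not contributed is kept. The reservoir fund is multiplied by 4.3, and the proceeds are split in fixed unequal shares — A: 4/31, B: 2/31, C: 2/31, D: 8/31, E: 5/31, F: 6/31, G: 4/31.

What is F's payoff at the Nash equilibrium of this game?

A player with share s gets back 4.3·s per unit contributed, so full contribution is dominant for anyone with s > 1/4.3 = 0.2326 and zero contribution is dominant for anyone below.
D alone (share 8/31) is above the threshold, contributing 12; the remaining 6 contribute 0. Total contributed: 12.
F keeps 12 and receives 4.3 × 12 × 6/31 = 9.99 from the reservoir fund, for a payoff of 21.99.

21.99 thousand dollars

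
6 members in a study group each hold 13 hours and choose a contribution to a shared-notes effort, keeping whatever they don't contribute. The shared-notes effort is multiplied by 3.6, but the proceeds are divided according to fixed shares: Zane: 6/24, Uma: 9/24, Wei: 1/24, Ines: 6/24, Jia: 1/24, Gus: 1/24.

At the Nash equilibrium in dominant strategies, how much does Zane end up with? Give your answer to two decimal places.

24.70 hours

A player with share s gets back 3.6·s per unit contributed, so full contribution is dominant for anyone with s > 1/3.6 = 0.2778 and zero contribution is dominant for anyone below.
Only Uma (9/24) clears that bar, contributing 13; the remaining 5 contribute 0. Total contributed: 13.
Zane keeps 13 and receives 3.6 × 13 × 6/24 = 11.70 from the shared-notes effort, for a payoff of 24.70.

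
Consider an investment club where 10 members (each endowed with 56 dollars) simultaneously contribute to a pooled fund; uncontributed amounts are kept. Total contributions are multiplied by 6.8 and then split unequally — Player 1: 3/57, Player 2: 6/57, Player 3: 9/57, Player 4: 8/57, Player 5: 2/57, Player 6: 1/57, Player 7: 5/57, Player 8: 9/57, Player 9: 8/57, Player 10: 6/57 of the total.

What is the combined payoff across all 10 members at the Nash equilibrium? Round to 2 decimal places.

1209.60 dollars

Player j's private return per contributed unit is 6.8 × (j's share). Contributing is weakly dominant for j when that share is at least 1/6.8 = 0.1471, and contributing 0 is dominant otherwise.
Player 3 and Player 8 are above the threshold, contributing 56 each; the remaining 8 contribute 0. Total contributed: 112.
The pooled fund pays out 6.8 × 112 = 761.60 in total (split across the unequal shares, but the aggregate is all that matters for the group sum).
The 8 free-riders keep 56 each, adding 448. Group total = 448 + 761.60 = 1209.60.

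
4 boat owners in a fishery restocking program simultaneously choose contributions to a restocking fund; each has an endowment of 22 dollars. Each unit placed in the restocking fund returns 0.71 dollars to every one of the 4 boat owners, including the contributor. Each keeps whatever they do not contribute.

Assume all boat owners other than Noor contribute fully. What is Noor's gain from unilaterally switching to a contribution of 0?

Switching from a contribution of 22 to 0 lets Noor keep an extra 22 dollars, but lowers the restocking fund by 22, which costs Noor their own share of that drop: 0.71 × 22 = 15.62.
Net gain = 22 − 15.62 = 6.38. The private return per contributed unit (0.71) is below 1, so free-riding is indeed the best response regardless of what the others do.

6.38 dollars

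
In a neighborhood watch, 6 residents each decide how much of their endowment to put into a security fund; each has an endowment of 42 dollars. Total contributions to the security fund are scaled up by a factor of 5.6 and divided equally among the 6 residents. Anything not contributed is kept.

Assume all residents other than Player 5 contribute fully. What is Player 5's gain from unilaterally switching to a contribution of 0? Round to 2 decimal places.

Switching from a contribution of 42 to 0 lets Player 5 keep an extra 42 dollars, but lowers the security fund by 42, which costs Player 5 their own share of that drop: 5.6/6 × 42 = 39.20.
Net gain = 42 − 39.20 = 2.80. The private return per contributed unit (0.9333) is below 1, so free-riding is indeed the best response regardless of what the others do.

2.80 dollars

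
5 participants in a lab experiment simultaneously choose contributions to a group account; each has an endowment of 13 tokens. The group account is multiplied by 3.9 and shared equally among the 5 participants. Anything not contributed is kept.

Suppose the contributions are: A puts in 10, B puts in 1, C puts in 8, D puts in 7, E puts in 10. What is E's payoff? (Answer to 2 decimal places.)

31.08 tokens

Total contributed: 10 + 1 + 8 + 7 + 10 = 36.
Each receives 3.9 × 36 / 5 = 28.08 from the group account.
E keeps 13 − 10 = 3, so E's payoff is 3 + 28.08 = 31.08.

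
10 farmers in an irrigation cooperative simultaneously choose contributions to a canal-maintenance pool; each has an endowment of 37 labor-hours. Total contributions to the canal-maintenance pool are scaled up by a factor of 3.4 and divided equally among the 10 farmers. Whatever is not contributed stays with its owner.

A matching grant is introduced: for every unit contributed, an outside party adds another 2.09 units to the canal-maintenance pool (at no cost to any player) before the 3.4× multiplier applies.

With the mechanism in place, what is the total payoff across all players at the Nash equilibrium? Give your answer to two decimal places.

3887.22 labor-hours

The effective private return per unit is now 3.4 × 3.09 / 10 = 1.0506 > 1, so every player's dominant strategy flips to full contribution.
At the Nash equilibrium everyone contributes 37. Group total payoff = 3.4 × 3.09 × 370 = 3887.22.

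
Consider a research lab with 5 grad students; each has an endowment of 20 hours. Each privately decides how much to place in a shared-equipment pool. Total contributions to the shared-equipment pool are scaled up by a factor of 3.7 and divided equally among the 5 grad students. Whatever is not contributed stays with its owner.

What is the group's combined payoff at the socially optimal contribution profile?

370.00 hours

Each contributed unit returns 3.700 to the group as a whole (0.7400 to each of 5 players), which exceeds 1, so the social optimum is full contribution: group total = 3.700 × 100 = 370.00.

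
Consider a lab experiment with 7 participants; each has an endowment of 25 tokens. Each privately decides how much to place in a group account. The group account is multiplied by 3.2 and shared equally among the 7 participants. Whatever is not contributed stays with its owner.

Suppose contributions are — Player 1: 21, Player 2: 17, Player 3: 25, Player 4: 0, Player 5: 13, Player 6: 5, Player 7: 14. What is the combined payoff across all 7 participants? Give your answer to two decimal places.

Total contributed: 21 + 17 + 25 + 0 + 13 + 5 + 14 = 95; total kept: 7 × 25 − 95 = 80.
The group account pays out 3.2 × 95 = 304.00 in aggregate.
Group total = 80 + 304.00 = 384.00.

384.00 tokens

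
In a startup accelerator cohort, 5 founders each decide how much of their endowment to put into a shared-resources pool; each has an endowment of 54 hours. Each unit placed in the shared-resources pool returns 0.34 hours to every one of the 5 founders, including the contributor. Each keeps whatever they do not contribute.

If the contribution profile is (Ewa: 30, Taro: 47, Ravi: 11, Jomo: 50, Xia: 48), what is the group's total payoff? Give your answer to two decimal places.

400.20 hours

Total contributed: 30 + 47 + 11 + 50 + 48 = 186; total kept: 5 × 54 − 186 = 84.
The shared-resources pool pays out 0.34 × 5 × 186 = 316.20 in aggregate.
Group total = 84 + 316.20 = 400.20.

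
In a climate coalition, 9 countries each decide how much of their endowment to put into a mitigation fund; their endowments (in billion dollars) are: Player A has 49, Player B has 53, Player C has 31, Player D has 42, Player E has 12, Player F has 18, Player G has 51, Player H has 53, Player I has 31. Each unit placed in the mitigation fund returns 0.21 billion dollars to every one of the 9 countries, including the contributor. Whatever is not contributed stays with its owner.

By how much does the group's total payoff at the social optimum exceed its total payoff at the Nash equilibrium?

The private return per contributed unit is 0.21 < 1 for everyone, so the Nash equilibrium is zero contribution and the group total is Σ E_j = 49 + 53 + 31 + 42 + 12 + 18 + 51 + 53 + 31 = 340.
Each contributed unit returns 1.890 to the group, so the social optimum is full contribution by everyone: group total = 1.890 × 340 = 642.60.
Efficiency loss = (1.890 − 1) × 340 = 302.60.

302.60 billion dollars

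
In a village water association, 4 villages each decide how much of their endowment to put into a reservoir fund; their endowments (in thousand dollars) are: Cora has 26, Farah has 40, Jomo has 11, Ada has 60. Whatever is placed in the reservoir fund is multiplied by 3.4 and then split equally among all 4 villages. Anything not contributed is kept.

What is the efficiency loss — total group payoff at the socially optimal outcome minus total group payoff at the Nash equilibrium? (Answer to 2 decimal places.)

The private return per contributed unit is 3.4/4 = 0.8500 < 1 for every player regardless of endowment, so the Nash equilibrium is zero contribution and the group total is Σ E_j = 26 + 40 + 11 + 60 = 137.
Each contributed unit returns 3.400 to the group, so the social optimum is full contribution by everyone: group total = 3.400 × 137 = 465.80.
Efficiency loss = (3.400 − 1) × 137 = 328.80.

328.80 thousand dollars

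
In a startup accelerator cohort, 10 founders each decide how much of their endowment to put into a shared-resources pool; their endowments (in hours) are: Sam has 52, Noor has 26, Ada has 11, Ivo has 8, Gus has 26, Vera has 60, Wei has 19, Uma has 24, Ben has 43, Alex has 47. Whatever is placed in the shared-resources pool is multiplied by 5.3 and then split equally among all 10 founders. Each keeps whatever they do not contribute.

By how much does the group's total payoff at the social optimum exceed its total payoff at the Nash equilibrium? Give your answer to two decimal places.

1358.80 hours

The private return per contributed unit is 5.3/10 = 0.5300 < 1 for every player regardless of endowment, so the Nash equilibrium is zero contribution and the group total is Σ E_j = 52 + 26 + 11 + 8 + 26 + 60 + 19 + 24 + 43 + 47 = 316.
Each contributed unit returns 5.300 to the group, so the social optimum is full contribution by everyone: group total = 5.300 × 316 = 1674.80.
Efficiency loss = (5.300 − 1) × 316 = 1358.80.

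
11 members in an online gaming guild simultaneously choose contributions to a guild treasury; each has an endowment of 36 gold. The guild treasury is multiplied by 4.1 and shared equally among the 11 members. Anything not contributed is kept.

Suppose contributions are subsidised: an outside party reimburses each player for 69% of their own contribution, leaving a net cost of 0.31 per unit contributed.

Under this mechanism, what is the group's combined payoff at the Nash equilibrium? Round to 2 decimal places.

The effective private return per unit is now (4.1/11) / 0.31 = 1.2023 > 1, so every player's dominant strategy flips to full contribution.
So the Nash equilibrium is full contribution by all 11; the group earns 11 × (36 × 0.69 + 4.1 × 36) = 1896.84.

1896.84 gold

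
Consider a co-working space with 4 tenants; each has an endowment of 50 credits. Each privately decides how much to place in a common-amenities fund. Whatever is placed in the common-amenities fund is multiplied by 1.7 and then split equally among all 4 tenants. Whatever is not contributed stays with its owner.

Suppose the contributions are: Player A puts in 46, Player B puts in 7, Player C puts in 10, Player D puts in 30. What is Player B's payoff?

82.53 credits

Total contributed: 46 + 7 + 10 + 30 = 93.
Each receives 1.7 × 93 / 4 = 39.53 from the common-amenities fund.
Player B keeps 50 − 7 = 43, so Player B's payoff is 43 + 39.53 = 82.53.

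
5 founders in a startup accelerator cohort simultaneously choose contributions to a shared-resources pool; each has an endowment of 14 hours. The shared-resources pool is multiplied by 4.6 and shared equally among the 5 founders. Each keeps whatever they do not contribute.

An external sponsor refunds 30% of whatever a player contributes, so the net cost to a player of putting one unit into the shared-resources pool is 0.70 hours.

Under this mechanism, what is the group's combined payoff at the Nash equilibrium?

The effective private return per unit is now (4.6/5) / 0.70 = 1.3143 > 1, so every player's dominant strategy flips to full contribution.
At the Nash equilibrium everyone contributes 14. Group total payoff = 5 × (14 × 0.30 + 4.6 × 14) = 343.00.

343.00 hours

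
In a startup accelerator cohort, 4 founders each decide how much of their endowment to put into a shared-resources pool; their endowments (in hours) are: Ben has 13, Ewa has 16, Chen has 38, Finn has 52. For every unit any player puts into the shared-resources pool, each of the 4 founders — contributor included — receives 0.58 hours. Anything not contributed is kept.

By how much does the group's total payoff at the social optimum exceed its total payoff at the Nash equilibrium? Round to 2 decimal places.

The private return per contributed unit is 0.58 < 1 for everyone, so the Nash equilibrium is zero contribution and the group total is Σ E_j = 13 + 16 + 38 + 52 = 119.
Each contributed unit returns 2.320 to the group, so the social optimum is full contribution by everyone: group total = 2.320 × 119 = 276.08.
Efficiency loss = (2.320 − 1) × 119 = 157.08.

157.08 hours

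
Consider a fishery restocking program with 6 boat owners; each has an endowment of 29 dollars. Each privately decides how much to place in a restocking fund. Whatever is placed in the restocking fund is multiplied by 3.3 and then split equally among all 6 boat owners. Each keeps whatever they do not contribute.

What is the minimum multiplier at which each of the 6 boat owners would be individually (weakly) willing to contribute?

6

A contributed unit returns (multiplier)/6 to its contributor.
This reaches 1 exactly when the multiplier is 6.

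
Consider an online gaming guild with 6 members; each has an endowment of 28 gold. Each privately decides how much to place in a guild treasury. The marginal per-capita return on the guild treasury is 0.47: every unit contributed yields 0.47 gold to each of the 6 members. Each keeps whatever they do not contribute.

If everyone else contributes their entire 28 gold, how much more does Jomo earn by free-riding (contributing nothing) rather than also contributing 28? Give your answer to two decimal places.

14.84 gold

Switching from a contribution of 28 to 0 lets Jomo keep an extra 28 gold, but lowers the guild treasury by 28, which costs Jomo their own share of that drop: 0.47 × 28 = 13.16.
Net gain = 28 − 13.16 = 14.84. The private return per contributed unit (0.47) is below 1, so free-riding is indeed the best response regardless of what the others do.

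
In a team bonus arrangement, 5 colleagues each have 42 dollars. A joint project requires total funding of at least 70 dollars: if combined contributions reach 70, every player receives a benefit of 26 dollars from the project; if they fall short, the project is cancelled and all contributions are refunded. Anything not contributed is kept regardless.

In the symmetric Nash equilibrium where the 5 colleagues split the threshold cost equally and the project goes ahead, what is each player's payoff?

Equal share of the threshold: 70/5 = 14.
At this profile no one gains by cutting their contribution: any cut drops the total below 70, the project is cancelled, contributions are refunded, and the deviator ends with 42, which is less than 42 − 14 + 26 = 54. Contributing more than 14 just wastes the excess. So contributing exactly 14 is a best response.
Each player's payoff: 42 − 14 + 26 = 54.

54 dollars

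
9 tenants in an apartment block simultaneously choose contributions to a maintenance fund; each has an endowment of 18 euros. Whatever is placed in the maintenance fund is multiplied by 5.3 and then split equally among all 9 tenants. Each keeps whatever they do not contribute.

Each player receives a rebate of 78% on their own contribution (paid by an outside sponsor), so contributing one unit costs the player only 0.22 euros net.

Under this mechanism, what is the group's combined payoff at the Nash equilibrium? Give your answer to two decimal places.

984.96 euros

Under the mechanism each unit contributed yields (5.3/9) / 0.22 = 2.6768 back to its contributor per unit of net cost, which exceeds 1, making full contribution the dominant choice for everyone.
At the Nash equilibrium everyone contributes 18. Group total payoff = 9 × (18 × 0.78 + 5.3 × 18) = 984.96.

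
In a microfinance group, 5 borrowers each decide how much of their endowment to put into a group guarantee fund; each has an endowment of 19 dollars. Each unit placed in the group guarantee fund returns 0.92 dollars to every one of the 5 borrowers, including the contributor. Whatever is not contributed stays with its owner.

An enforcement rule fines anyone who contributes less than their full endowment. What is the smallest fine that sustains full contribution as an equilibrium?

1.52 dollars

Given the others contribute fully, the best deviation is to contribute 0 (any partial contribution still incurs the fine and gives up units whose private return 0.92 is below 1).
Deviating from 19 to 0 saves 19 dollars but forfeits the deviator's share of the drop in the group guarantee fund: 0.92 × 19 = 17.48.
So the deviation gain is 19 − 17.48 = 1.52, and the fine must be at least 1.52 dollars to wipe it out.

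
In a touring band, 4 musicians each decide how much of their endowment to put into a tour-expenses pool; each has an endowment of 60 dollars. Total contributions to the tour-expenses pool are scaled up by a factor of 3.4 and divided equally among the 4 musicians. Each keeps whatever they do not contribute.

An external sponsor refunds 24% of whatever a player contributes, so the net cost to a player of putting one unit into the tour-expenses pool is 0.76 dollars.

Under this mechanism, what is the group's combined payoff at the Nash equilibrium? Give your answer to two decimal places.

Under the mechanism each unit contributed yields (3.4/4) / 0.76 = 1.1184 back to its contributor per unit of net cost, which exceeds 1, making full contribution the dominant choice for everyone.
At the Nash equilibrium everyone contributes 60. Group total payoff = 4 × (60 × 0.24 + 3.4 × 60) = 873.60.

873.60 dollars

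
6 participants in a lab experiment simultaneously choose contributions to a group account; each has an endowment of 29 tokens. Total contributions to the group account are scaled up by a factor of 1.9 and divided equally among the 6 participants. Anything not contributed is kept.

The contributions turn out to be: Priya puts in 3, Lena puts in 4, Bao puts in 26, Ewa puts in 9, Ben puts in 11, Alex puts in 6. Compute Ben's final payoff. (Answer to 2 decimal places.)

36.68 tokens

Total contributed: 3 + 4 + 26 + 9 + 11 + 6 = 59.
Each receives 1.9 × 59 / 6 = 18.68 from the group account.
Ben keeps 29 − 11 = 18, so Ben's payoff is 18 + 18.68 = 36.68.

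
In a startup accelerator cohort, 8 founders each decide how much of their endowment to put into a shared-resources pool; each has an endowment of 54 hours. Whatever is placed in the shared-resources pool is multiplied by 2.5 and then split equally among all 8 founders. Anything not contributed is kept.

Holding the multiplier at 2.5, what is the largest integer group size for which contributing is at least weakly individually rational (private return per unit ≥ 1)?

2

Private return per unit is 2.5/(group size), which is ≥ 1 whenever the group size is ≤ 2.5.
The largest such integer is 2.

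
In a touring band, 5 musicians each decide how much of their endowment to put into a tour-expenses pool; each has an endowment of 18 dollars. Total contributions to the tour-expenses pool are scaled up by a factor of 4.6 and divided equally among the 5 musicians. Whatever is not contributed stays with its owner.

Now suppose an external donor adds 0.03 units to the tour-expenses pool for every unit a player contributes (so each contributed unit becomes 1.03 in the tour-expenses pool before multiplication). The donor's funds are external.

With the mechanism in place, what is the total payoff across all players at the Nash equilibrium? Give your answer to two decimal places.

90.00 dollars

Even with the mechanism, each unit contributed returns only 4.6 × 1.03 / 5 = 0.9476 per unit of net cost, so contributing nothing is still dominant.
At the Nash equilibrium no one contributes; group total payoff = 5 × 18 = 90.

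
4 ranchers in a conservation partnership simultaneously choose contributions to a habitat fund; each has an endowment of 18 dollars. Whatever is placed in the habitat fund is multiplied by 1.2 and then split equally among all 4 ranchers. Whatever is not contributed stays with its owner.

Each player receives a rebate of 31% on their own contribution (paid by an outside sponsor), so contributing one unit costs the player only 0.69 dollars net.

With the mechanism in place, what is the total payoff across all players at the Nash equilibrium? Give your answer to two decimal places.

72.00 dollars

The effective private return is (1.2/4) / 0.69 = 0.4348, which is still under 1, so the mechanism doesn't change anyone's dominant strategy: zero contribution.
At the Nash equilibrium no one contributes; group total payoff = 4 × 18 = 72.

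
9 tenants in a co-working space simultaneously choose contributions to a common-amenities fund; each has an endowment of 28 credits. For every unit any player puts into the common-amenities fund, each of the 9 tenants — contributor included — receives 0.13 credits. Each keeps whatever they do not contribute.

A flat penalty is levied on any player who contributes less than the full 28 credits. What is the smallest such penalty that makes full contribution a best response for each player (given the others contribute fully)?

Given the others contribute fully, the best deviation is to contribute 0 (any partial contribution still incurs the fine and gives up units whose private return 0.13 is below 1).
Deviating from 28 to 0 saves 28 credits but forfeits the deviator's share of the drop in the common-amenities fund: 0.13 × 28 = 3.64.
So the deviation gain is 28 − 3.64 = 24.36, and the fine must be at least 24.36 credits to wipe it out.

24.36 credits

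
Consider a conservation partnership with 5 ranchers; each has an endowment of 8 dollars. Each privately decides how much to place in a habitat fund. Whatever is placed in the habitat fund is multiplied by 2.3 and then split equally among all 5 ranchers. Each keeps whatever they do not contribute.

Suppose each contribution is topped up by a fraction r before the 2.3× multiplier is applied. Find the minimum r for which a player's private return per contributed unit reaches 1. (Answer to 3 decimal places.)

With matching at rate r, one contributed unit becomes (1 + r) in the habitat fund and returns 2.3 × (1 + r) / 5 to the contributor.
Setting this equal to 1: 1 + r = 5/2.3 = 2.1739.
So the minimum matching rate is r = 2.1739 − 1 = 1.174.

1.174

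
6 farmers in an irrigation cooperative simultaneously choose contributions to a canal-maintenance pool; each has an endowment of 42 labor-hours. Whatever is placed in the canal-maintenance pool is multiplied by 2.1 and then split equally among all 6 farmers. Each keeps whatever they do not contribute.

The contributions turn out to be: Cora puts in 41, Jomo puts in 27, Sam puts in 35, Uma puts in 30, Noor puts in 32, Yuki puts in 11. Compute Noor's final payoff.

71.60 labor-hours

Total contributed: 41 + 27 + 35 + 30 + 32 + 11 = 176.
Each receives 2.1 × 176 / 6 = 61.60 from the canal-maintenance pool.
Noor keeps 42 − 32 = 10, so Noor's payoff is 10 + 61.60 = 71.60.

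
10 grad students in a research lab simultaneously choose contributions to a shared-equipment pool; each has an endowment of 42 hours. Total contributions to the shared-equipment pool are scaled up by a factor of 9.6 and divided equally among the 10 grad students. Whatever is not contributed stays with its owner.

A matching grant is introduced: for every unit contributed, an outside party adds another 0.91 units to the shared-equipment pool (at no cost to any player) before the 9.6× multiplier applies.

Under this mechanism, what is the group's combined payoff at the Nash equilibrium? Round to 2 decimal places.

With the mechanism, a contributed unit returns 9.6 × 1.91 / 10 = 1.8336 per unit of net cost to the contributor — now above 1 — so contributing fully is weakly dominant for every player.
At the Nash equilibrium everyone contributes 42. Group total payoff = 9.6 × 1.91 × 420 = 7701.12.

7701.12 hours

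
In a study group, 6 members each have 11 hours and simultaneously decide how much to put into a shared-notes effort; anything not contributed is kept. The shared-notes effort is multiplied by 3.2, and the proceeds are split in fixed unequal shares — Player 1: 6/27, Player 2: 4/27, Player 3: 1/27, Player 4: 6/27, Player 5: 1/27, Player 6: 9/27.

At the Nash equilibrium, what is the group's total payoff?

Player j's private return per contributed unit is 3.2 × (j's share). Contributing is weakly dominant for j when that share is at least 1/3.2 = 0.3125, and contributing 0 is dominant otherwise.
Player 6 alone (share 9/27) is above the threshold, contributing 11; the remaining 5 contribute 0. Total contributed: 11.
The shared-notes effort pays out 3.2 × 11 = 35.20 in total (split across the unequal shares, but the aggregate is all that matters for the group sum).
The 5 free-riders keep 11 each, adding 55. Group total = 55 + 35.20 = 90.20.

90.20 hours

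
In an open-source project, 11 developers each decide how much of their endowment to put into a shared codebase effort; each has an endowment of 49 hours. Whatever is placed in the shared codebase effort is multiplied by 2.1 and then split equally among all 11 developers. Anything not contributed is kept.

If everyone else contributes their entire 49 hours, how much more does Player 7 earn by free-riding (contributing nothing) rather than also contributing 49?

Switching from a contribution of 49 to 0 lets Player 7 keep an extra 49 hours, but lowers the shared codebase effort by 49, which costs Player 7 their own share of that drop: 2.1/11 × 49 = 9.35.
Net gain = 49 − 9.35 = 39.65. The private return per contributed unit (0.1909) is below 1, so free-riding is indeed the best response regardless of what the others do.

39.65 hours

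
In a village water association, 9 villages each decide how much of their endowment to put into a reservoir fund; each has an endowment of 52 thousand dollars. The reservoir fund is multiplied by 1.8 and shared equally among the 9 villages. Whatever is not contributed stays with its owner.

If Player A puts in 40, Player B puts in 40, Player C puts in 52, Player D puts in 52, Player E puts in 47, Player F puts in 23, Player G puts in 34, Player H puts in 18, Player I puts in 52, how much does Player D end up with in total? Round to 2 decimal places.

71.60 thousand dollars

Total contributed: 40 + 40 + 52 + 52 + 47 + 23 + 34 + 18 + 52 = 358.
Each receives 1.8 × 358 / 9 = 71.60 from the reservoir fund.
Player D keeps 52 − 52 = 0, so Player D's payoff is 0 + 71.60 = 71.60.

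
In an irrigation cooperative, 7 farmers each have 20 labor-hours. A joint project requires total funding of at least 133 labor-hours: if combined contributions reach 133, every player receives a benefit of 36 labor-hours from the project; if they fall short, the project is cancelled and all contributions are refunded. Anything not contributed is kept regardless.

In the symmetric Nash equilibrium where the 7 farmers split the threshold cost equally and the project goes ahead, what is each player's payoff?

Equal share of the threshold: 133/7 = 19.
At this profile no one gains by cutting their contribution: any cut drops the total below 133, the project is cancelled, contributions are refunded, and the deviator ends with 20, which is less than 20 − 19 + 36 = 37. Contributing more than 19 just wastes the excess. So contributing exactly 19 is a best response.
Each player's payoff: 20 − 19 + 36 = 37.

37 labor-hours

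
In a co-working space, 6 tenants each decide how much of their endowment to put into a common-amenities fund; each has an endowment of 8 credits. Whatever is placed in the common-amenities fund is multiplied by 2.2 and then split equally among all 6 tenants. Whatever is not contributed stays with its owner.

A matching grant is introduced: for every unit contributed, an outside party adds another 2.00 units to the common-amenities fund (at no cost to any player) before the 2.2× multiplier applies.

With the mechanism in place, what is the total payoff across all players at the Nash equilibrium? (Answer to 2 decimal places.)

316.80 credits

The effective private return per unit is now 2.2 × 3.00 / 6 = 1.1000 > 1, so every player's dominant strategy flips to full contribution.
So the Nash equilibrium is full contribution by all 6; the group earns 2.2 × 3.00 × 48 = 316.80.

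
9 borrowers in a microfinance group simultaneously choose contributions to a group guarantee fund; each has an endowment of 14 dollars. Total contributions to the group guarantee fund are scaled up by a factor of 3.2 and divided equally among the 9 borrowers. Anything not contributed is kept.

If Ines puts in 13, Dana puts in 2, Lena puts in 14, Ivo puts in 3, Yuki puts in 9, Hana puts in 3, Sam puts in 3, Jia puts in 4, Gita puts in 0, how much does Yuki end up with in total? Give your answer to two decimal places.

Total contributed: 13 + 2 + 14 + 3 + 9 + 3 + 3 + 4 + 0 = 51.
Each receives 3.2 × 51 / 9 = 18.13 from the group guarantee fund.
Yuki keeps 14 − 9 = 5, so Yuki's payoff is 5 + 18.13 = 23.13.

23.13 dollars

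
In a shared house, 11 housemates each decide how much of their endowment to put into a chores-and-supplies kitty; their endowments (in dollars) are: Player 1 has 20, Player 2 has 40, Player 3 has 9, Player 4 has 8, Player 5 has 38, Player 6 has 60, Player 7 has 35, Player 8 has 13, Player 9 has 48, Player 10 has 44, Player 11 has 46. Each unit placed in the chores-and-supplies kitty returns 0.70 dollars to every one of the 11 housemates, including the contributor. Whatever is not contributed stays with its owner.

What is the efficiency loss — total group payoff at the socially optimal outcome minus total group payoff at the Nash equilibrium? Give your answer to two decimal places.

The private return per contributed unit is 0.70 < 1 for everyone, so the Nash equilibrium is zero contribution and the group total is Σ E_j = 20 + 40 + 9 + 8 + 38 + 60 + 35 + 13 + 48 + 44 + 46 = 361.
Each contributed unit returns 7.700 to the group, so the social optimum is full contribution by everyone: group total = 7.700 × 361 = 2779.70.
Efficiency loss = (7.700 − 1) × 361 = 2418.70.

2418.70 dollars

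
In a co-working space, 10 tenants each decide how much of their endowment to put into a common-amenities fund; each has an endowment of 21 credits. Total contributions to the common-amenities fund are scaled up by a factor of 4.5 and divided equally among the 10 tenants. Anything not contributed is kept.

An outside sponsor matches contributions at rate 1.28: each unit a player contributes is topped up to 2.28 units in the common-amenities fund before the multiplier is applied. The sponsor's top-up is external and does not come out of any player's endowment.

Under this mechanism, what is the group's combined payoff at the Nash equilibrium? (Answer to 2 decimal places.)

2154.60 credits

With the mechanism, a contributed unit returns 4.5 × 2.28 / 10 = 1.0260 per unit of net cost to the contributor — now above 1 — so contributing fully is weakly dominant for every player.
So the Nash equilibrium is full contribution by all 10; the group earns 4.5 × 2.28 × 210 = 2154.60.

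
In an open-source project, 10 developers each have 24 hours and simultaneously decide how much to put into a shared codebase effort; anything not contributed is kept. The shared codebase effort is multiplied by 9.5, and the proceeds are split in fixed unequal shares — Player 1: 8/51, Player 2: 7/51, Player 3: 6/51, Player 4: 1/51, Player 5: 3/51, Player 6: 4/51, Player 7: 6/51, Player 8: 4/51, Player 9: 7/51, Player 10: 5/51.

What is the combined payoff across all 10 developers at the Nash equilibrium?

1260.00 hours

For player j, contributing a unit is worthwhile iff 9.5 × (j's share) ≥ 1, i.e. iff j's share is at least 0.1053.
Player 1, Player 2, Player 3, Player 7 and Player 9 clear that bar, contributing 24 each; the remaining 5 contribute 0. Total contributed: 120.
The shared codebase effort pays out 9.5 × 120 = 1140.00 in total (split across the unequal shares, but the aggregate is all that matters for the group sum).
The 5 free-riders keep 24 each, adding 120. Group total = 120 + 1140.00 = 1260.00.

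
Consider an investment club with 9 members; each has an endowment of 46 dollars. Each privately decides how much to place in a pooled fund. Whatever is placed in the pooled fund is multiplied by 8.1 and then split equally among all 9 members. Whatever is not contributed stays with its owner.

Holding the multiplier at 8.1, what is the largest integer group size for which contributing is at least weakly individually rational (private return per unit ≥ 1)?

8

Private return per unit is 8.1/(group size), which is ≥ 1 whenever the group size is ≤ 8.1.
The largest such integer is 8.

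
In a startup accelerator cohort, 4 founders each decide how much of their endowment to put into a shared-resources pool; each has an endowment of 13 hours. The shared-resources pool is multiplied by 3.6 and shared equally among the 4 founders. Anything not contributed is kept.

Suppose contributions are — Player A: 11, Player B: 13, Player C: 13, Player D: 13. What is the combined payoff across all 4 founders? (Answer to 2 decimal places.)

Total contributed: 11 + 13 + 13 + 13 = 50; total kept: 4 × 13 − 50 = 2.
The shared-resources pool pays out 3.6 × 50 = 180.00 in aggregate.
Group total = 2 + 180.00 = 182.00.

182.00 hours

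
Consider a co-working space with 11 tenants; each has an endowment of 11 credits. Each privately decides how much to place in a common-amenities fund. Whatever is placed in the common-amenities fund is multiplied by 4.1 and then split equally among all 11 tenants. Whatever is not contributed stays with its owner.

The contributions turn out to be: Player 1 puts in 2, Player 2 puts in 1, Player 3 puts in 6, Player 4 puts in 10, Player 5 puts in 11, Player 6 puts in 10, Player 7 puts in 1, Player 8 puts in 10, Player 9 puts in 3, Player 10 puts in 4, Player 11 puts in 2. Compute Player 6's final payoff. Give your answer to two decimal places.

23.36 credits

Total contributed: 2 + 1 + 6 + 10 + 11 + 10 + 1 + 10 + 3 + 4 + 2 = 60.
Each receives 4.1 × 60 / 11 = 22.36 from the common-amenities fund.
Player 6 keeps 11 − 10 = 1, so Player 6's payoff is 1 + 22.36 = 23.36.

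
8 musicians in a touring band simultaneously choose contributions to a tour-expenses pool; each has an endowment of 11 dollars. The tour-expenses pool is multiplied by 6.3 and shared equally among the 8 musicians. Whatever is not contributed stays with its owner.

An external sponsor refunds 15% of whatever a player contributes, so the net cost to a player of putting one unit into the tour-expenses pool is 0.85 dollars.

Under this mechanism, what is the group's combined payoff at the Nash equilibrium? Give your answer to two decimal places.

Even with the mechanism, each unit contributed returns only (6.3/8) / 0.85 = 0.9265 per unit of net cost, so contributing nothing is still dominant.
Everyone keeps their endowment and the group total is 8 × 11 = 88.

88.00 dollars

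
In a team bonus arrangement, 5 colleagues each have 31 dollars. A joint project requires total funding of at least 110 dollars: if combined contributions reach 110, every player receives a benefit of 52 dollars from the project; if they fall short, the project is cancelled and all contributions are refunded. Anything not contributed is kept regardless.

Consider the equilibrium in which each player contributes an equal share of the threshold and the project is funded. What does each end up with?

Equal share of the threshold: 110/5 = 22.
At this profile no one gains by cutting their contribution: any cut drops the total below 110, the project is cancelled, contributions are refunded, and the deviator ends with 31, which is less than 31 − 22 + 52 = 61. Contributing more than 22 just wastes the excess. So contributing exactly 22 is a best response.
Each player's payoff: 31 − 22 + 52 = 61.

61 dollars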